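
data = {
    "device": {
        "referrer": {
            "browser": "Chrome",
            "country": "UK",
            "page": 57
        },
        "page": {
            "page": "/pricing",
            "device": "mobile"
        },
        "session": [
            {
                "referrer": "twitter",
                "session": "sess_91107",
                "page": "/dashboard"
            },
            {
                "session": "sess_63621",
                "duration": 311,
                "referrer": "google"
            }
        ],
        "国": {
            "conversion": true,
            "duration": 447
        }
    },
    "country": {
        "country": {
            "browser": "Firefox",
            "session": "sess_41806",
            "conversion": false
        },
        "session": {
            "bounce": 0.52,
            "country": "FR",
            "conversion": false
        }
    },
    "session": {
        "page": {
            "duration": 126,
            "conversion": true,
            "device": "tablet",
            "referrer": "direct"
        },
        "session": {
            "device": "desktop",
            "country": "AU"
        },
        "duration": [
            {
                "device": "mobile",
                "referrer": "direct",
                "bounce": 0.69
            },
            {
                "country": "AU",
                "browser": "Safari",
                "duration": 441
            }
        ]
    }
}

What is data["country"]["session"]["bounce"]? 0.52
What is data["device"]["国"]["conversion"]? True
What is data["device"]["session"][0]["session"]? "sess_91107"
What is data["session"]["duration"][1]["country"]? "AU"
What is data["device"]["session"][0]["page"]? "/dashboard"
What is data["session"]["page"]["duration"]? 126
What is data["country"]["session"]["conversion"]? False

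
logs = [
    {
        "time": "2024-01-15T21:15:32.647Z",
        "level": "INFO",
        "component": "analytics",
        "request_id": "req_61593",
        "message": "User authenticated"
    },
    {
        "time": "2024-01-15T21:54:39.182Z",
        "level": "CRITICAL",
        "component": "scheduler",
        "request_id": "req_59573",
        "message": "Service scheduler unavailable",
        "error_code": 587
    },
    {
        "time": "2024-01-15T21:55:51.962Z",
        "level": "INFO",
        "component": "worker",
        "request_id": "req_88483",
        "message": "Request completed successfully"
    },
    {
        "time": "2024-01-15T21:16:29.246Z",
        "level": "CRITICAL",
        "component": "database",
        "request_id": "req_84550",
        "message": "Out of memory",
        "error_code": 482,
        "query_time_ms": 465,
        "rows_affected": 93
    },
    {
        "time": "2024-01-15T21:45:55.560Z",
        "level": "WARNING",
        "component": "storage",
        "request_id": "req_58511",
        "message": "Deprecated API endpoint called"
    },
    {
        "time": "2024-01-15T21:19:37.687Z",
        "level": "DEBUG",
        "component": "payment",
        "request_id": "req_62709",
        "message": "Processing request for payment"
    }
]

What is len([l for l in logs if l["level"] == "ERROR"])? 0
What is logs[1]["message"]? "Service scheduler unavailable"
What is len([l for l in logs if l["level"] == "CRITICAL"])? 2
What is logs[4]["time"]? "2024-01-15T21:45:55.560Z"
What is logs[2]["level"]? "INFO"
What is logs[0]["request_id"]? "req_61593"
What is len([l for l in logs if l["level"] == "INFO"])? 2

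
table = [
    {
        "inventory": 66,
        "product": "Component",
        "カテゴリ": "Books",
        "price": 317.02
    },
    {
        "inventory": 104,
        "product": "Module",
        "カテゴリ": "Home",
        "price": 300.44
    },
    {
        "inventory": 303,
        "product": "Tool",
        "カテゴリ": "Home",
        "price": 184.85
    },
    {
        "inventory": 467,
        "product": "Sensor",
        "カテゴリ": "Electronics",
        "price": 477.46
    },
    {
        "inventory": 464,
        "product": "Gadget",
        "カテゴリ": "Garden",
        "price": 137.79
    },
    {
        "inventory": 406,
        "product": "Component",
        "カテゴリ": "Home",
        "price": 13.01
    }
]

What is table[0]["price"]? 317.02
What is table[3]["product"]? "Sensor"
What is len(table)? 6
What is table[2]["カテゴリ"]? "Home"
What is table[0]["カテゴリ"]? "Books"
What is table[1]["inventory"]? 104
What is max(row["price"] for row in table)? 477.46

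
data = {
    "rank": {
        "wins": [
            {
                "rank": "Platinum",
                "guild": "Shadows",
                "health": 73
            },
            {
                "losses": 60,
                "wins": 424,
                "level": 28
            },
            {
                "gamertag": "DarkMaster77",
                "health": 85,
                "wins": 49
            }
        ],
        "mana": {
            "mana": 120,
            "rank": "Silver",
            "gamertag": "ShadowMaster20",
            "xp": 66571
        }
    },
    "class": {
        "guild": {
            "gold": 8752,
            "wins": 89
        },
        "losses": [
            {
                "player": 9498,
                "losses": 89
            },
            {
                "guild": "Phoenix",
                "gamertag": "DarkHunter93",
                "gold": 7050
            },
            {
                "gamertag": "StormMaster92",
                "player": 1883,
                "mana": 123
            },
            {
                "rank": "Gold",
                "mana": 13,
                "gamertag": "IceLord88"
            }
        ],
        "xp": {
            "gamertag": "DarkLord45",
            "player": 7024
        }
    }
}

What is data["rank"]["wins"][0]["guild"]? "Shadows"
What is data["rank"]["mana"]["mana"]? 120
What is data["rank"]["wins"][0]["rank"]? "Platinum"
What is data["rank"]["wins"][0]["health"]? 73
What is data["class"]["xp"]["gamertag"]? "DarkLord45"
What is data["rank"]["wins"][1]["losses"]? 60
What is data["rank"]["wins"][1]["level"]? 28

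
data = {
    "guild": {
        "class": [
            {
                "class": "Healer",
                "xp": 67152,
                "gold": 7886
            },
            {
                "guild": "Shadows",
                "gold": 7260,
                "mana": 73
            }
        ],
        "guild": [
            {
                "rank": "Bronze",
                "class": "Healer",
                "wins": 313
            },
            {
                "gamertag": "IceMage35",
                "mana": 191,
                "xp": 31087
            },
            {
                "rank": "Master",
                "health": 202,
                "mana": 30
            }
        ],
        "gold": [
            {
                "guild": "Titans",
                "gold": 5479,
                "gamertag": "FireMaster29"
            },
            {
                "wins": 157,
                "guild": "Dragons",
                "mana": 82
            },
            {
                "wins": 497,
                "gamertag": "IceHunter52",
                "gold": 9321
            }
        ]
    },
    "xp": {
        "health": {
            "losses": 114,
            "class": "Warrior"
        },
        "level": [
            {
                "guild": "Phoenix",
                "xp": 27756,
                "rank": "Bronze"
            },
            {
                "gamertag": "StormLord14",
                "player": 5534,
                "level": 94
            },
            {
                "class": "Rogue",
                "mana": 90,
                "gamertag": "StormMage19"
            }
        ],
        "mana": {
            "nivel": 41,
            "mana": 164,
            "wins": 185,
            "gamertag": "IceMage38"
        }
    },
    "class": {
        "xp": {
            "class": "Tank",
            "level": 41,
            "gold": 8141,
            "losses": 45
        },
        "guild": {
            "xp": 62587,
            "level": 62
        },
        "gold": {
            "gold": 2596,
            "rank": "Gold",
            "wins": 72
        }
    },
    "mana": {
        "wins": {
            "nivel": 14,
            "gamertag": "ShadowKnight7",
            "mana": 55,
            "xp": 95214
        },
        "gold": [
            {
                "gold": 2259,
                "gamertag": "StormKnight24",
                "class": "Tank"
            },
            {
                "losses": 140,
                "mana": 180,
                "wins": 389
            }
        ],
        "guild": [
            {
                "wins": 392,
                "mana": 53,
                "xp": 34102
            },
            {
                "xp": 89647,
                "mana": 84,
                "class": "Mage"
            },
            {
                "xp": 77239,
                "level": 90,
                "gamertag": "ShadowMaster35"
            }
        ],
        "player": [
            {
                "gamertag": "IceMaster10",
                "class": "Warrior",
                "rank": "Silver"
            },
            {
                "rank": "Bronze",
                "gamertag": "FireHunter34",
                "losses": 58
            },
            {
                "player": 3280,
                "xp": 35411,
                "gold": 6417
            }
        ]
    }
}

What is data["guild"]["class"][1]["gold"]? 7260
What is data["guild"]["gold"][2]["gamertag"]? "IceHunter52"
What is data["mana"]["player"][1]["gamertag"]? "FireHunter34"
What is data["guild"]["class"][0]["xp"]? 67152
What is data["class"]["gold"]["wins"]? 72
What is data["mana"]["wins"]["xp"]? 95214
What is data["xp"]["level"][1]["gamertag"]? "StormLord14"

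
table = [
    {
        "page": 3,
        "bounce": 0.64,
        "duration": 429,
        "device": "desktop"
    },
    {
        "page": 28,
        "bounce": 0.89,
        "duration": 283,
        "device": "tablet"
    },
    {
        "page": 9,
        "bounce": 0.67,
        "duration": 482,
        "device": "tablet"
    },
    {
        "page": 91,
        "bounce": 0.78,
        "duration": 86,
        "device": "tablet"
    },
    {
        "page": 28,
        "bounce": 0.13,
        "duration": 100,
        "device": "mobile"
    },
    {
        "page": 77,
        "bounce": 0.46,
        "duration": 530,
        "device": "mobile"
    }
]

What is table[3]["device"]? "tablet"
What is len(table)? 6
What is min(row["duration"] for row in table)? 86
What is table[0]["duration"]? 429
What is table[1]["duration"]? 283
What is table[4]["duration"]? 100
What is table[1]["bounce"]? 0.89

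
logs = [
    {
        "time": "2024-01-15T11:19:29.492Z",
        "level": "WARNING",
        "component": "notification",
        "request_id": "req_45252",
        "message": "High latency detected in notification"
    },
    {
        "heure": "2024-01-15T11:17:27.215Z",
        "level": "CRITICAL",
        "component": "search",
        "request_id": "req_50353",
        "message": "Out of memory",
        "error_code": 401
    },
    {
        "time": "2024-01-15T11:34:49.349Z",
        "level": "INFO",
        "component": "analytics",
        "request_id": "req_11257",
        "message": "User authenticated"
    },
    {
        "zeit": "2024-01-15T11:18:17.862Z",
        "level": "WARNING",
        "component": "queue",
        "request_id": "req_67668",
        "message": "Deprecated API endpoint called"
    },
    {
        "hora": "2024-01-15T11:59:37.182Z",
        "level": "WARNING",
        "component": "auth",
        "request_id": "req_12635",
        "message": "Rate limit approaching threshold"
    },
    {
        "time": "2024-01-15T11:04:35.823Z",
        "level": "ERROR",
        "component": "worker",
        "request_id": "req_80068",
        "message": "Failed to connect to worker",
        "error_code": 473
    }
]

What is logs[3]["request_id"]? "req_67668"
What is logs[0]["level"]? "WARNING"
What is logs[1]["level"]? "CRITICAL"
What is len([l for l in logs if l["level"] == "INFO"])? 1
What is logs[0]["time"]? "2024-01-15T11:19:29.492Z"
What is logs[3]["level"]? "WARNING"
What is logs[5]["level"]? "ERROR"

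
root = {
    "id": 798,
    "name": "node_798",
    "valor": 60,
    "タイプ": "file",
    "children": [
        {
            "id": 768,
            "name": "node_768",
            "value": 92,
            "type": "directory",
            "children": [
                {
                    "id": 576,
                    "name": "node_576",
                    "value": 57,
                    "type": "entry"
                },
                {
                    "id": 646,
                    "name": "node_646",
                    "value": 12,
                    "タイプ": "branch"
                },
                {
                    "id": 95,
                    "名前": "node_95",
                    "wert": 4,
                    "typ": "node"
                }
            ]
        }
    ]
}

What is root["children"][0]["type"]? "directory"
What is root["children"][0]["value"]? 92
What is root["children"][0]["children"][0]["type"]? "entry"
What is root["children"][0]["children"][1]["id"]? 646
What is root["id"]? 798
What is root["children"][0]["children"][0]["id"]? 576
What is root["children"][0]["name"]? "node_768"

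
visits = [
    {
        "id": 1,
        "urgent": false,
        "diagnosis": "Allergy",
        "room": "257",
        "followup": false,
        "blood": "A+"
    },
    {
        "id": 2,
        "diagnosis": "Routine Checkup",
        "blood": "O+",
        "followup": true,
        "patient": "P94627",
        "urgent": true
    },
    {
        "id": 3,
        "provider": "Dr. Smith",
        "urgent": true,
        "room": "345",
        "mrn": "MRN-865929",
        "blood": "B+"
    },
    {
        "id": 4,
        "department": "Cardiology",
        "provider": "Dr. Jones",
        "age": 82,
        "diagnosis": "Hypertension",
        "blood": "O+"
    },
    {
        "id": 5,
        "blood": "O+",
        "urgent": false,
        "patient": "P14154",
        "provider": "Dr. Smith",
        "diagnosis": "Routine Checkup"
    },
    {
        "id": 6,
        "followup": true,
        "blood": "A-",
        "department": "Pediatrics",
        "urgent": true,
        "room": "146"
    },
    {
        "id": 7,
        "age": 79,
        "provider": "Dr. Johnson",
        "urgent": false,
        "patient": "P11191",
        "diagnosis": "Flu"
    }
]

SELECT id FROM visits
[1, 2, 3, 4, 5, 6, 7]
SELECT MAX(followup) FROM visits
True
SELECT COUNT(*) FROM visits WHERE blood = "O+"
3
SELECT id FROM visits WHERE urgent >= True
[2, 3, 6]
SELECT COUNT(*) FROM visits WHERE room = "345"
1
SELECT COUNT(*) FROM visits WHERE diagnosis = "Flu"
1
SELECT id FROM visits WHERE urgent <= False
[1, 5, 7]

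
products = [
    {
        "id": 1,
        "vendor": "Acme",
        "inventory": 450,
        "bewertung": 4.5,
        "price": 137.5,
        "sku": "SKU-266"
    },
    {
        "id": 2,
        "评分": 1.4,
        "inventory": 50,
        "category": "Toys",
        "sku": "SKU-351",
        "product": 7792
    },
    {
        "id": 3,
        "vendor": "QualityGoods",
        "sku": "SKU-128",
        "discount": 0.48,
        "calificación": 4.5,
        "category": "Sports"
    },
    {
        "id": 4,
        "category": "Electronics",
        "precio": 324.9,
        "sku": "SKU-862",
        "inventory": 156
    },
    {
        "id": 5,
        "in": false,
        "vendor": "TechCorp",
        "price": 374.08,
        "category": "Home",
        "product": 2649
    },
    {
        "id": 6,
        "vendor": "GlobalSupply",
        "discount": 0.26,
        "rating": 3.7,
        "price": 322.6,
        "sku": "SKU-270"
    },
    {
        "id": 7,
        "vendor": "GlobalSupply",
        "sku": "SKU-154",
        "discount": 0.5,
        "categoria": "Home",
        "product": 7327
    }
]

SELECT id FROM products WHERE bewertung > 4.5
[]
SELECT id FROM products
[1, 2, 3, 4, 5, 6, 7]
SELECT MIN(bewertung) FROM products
4.5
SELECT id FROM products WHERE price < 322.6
[1]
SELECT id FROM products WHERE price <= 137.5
[1]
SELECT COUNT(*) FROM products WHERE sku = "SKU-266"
1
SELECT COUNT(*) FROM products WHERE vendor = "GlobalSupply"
2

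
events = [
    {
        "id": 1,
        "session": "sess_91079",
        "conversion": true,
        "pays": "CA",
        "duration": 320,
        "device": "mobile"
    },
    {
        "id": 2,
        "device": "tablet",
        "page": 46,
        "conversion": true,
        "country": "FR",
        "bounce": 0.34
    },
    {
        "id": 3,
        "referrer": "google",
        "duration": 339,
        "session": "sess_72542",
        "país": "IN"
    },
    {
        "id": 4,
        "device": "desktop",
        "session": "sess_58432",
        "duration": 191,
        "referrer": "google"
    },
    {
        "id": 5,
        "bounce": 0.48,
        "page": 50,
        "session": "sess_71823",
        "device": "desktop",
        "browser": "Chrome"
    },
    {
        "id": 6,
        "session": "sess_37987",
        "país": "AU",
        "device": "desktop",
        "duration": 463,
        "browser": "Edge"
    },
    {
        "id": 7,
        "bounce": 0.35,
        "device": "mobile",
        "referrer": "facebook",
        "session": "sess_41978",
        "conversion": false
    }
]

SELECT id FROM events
[1, 2, 3, 4, 5, 6, 7]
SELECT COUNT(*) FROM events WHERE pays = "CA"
1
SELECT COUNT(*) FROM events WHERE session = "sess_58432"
1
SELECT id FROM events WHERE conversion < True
[7]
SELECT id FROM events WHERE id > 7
[]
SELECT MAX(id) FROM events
7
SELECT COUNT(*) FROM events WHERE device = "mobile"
2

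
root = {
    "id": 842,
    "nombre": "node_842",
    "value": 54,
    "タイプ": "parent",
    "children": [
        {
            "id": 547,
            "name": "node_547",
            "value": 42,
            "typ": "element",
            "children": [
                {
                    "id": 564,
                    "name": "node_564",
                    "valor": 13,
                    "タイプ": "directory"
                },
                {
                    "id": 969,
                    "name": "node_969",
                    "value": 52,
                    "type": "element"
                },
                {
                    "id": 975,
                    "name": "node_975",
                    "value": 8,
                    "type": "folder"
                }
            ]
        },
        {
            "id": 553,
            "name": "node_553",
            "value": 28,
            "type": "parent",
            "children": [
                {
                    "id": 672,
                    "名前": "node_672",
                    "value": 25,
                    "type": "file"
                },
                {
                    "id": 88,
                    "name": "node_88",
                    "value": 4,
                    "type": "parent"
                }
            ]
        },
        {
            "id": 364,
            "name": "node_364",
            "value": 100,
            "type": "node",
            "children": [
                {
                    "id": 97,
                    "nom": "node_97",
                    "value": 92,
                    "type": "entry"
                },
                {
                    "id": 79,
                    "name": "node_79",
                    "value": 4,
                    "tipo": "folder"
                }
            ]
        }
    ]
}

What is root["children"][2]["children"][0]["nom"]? "node_97"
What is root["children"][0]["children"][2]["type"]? "folder"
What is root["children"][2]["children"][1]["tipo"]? "folder"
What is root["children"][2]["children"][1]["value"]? 4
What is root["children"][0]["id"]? 547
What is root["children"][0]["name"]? "node_547"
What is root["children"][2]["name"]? "node_364"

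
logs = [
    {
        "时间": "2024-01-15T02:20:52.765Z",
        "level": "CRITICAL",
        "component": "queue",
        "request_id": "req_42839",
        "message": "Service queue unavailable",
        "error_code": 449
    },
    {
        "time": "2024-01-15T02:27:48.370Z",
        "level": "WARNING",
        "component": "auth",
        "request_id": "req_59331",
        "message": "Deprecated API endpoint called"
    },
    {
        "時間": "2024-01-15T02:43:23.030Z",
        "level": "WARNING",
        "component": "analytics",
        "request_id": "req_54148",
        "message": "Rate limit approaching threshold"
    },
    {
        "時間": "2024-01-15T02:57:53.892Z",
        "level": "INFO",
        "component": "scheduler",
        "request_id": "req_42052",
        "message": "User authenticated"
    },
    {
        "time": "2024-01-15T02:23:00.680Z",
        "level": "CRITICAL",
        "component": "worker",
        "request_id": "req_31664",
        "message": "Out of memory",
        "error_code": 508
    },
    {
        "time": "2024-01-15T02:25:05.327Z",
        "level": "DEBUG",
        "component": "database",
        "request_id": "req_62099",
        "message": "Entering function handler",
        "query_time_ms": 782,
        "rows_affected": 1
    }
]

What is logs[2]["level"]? "WARNING"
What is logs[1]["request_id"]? "req_59331"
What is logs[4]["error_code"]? 508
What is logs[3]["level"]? "INFO"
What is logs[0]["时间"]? "2024-01-15T02:20:52.765Z"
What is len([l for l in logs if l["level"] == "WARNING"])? 2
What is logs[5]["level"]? "DEBUG"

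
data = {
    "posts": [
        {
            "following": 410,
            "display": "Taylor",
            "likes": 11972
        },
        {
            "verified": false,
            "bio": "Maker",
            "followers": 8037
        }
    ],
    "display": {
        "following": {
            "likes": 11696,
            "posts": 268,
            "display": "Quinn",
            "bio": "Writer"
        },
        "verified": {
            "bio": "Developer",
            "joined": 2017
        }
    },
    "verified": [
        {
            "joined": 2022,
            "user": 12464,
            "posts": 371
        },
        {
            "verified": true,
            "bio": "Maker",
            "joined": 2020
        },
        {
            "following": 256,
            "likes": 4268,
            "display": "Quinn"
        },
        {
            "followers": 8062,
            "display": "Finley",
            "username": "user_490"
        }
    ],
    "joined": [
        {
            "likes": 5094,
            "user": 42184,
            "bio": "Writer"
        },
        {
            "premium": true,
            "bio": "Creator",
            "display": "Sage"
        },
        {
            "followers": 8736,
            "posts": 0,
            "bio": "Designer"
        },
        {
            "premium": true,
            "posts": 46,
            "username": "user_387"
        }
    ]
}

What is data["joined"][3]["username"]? "user_387"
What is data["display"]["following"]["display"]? "Quinn"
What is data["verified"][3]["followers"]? 8062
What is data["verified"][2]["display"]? "Quinn"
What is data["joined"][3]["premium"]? True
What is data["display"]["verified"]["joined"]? 2017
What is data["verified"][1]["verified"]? True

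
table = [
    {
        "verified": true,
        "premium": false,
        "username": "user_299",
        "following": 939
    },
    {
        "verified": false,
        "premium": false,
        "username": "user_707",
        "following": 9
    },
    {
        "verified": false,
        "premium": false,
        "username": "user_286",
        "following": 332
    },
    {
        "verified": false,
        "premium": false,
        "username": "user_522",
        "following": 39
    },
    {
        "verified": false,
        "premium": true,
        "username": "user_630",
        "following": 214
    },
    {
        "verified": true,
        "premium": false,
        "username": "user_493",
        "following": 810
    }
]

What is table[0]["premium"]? False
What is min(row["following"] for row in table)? 9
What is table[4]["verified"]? False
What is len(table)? 6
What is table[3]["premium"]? False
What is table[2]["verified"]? False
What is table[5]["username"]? "user_493"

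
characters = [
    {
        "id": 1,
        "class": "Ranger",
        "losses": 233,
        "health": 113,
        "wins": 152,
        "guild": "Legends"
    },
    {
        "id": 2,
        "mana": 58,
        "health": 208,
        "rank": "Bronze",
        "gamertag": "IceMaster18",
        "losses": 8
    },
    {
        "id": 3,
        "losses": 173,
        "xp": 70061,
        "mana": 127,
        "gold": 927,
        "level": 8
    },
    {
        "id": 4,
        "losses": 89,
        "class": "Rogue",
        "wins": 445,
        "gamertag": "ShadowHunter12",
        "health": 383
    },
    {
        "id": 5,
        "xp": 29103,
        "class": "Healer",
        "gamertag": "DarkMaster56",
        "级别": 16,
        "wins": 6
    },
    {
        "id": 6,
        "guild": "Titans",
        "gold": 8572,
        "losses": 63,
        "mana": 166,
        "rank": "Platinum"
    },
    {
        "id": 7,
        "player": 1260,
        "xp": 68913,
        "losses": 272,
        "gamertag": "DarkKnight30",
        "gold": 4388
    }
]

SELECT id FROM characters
[1, 2, 3, 4, 5, 6, 7]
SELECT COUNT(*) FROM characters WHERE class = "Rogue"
1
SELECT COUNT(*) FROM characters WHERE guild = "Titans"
1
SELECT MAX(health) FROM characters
383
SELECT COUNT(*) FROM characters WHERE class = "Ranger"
1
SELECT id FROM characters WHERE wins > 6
[1, 4]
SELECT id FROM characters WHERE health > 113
[2, 4]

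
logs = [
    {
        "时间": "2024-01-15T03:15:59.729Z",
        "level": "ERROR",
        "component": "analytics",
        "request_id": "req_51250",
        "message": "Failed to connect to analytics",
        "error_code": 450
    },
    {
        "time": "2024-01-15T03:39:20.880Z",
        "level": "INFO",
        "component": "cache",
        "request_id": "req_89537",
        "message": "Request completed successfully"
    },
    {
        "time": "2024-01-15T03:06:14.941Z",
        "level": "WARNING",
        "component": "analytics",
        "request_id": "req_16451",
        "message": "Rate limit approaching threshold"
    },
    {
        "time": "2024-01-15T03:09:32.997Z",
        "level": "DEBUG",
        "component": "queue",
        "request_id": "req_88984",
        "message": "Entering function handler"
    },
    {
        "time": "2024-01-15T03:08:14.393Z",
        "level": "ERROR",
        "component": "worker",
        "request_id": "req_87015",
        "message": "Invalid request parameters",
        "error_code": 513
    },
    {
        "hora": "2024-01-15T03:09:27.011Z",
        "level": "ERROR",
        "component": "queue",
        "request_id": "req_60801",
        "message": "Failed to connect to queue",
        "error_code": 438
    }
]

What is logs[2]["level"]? "WARNING"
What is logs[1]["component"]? "cache"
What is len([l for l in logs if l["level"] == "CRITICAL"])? 0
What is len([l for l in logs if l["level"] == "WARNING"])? 1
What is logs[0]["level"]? "ERROR"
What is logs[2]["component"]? "analytics"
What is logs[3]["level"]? "DEBUG"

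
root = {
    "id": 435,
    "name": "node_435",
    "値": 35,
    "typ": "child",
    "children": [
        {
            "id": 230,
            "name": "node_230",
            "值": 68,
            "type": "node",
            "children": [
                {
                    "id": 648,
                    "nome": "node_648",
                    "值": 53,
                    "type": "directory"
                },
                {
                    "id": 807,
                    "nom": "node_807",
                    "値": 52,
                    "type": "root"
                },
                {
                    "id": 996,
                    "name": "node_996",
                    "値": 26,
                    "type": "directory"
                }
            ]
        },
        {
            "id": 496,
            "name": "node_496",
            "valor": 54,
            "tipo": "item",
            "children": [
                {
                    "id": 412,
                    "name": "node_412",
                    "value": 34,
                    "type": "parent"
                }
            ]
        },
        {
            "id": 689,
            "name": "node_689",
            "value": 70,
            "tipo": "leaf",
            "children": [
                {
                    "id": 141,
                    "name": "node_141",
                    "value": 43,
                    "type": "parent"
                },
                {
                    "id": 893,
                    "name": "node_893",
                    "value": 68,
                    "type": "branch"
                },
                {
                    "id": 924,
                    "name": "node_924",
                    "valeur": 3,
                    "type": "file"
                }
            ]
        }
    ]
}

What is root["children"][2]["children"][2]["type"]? "file"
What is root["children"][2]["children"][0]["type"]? "parent"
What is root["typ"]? "child"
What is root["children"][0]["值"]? 68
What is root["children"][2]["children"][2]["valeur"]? 3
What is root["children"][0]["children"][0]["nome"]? "node_648"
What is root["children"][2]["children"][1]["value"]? 68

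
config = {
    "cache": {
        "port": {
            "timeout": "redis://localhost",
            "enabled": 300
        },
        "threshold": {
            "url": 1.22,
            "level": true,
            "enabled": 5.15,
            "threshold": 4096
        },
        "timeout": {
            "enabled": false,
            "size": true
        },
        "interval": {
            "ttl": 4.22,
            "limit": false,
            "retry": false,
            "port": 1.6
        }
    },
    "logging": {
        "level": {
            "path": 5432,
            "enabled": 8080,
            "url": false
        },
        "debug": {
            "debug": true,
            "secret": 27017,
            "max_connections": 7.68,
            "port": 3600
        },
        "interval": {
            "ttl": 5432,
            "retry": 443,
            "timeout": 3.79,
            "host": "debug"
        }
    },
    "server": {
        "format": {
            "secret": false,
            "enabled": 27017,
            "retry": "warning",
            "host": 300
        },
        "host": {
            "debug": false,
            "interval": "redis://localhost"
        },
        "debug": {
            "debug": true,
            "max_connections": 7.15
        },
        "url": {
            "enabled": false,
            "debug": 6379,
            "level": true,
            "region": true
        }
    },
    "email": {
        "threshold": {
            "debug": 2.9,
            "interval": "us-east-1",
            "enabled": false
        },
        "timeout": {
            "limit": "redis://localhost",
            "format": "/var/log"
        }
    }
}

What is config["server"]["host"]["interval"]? "redis://localhost"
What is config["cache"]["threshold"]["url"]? 1.22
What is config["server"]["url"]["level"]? True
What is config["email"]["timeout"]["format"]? "/var/log"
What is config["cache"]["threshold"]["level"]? True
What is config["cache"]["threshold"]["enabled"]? 5.15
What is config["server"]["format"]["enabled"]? 27017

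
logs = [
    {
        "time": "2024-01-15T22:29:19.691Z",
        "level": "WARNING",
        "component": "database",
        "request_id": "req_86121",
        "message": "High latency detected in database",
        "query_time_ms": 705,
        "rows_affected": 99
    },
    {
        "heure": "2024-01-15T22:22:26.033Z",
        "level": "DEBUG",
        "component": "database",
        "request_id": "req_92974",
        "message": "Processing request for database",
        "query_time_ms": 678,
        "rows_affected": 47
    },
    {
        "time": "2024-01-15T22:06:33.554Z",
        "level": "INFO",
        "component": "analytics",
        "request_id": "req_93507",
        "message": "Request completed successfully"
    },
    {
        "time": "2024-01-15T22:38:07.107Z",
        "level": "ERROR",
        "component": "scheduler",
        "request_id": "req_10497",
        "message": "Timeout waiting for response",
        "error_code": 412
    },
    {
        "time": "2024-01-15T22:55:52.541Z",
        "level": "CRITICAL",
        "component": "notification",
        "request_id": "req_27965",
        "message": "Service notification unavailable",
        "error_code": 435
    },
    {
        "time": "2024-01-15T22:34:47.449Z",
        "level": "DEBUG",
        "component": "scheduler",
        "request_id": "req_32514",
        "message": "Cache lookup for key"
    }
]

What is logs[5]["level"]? "DEBUG"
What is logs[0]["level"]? "WARNING"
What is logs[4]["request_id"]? "req_27965"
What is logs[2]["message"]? "Request completed successfully"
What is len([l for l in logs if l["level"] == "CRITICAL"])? 1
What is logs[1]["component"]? "database"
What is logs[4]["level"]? "CRITICAL"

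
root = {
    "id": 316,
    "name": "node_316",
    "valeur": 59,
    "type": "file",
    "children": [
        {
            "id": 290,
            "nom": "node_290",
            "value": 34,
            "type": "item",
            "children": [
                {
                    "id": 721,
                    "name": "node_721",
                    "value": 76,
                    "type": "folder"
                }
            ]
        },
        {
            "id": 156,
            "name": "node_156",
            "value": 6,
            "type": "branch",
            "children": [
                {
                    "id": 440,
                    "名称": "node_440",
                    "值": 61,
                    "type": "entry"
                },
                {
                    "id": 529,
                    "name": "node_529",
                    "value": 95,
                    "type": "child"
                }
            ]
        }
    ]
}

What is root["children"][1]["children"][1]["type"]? "child"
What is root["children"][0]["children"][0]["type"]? "folder"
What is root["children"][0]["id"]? 290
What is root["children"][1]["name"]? "node_156"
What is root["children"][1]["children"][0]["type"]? "entry"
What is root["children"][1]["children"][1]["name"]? "node_529"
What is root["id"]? 316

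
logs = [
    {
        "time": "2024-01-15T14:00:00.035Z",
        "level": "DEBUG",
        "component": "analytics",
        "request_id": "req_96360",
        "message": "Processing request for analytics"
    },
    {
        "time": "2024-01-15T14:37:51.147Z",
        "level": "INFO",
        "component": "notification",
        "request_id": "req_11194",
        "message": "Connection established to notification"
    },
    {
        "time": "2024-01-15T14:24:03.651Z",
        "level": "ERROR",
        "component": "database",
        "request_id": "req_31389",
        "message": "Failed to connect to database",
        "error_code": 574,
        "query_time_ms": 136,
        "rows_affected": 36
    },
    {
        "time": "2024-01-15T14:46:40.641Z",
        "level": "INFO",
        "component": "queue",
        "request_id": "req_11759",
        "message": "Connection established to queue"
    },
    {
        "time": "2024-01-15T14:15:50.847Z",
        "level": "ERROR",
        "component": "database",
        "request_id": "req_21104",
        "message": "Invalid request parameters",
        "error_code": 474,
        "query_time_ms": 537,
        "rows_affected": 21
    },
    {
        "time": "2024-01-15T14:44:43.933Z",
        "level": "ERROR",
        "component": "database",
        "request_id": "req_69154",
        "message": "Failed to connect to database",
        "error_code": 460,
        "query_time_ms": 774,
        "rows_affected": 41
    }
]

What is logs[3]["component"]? "queue"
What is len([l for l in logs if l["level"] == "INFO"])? 2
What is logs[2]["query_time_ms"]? 136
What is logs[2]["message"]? "Failed to connect to database"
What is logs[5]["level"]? "ERROR"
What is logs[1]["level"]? "INFO"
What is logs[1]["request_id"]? "req_11194"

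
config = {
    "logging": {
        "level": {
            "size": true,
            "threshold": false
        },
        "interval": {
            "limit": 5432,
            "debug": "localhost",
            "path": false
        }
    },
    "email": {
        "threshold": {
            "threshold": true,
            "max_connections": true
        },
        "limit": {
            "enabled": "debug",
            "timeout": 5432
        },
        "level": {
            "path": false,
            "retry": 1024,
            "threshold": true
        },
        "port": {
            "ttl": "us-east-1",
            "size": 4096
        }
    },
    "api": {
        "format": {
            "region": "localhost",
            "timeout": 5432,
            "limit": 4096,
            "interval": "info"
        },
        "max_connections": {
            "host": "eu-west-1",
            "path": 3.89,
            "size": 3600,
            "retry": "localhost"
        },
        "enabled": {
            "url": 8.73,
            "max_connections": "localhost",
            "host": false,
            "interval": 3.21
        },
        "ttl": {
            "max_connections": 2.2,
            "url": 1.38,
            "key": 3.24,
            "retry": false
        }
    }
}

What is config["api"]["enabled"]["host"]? False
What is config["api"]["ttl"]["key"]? 3.24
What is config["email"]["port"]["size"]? 4096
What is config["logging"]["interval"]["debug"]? "localhost"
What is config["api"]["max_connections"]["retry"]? "localhost"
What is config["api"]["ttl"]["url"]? 1.38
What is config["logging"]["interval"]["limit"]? 5432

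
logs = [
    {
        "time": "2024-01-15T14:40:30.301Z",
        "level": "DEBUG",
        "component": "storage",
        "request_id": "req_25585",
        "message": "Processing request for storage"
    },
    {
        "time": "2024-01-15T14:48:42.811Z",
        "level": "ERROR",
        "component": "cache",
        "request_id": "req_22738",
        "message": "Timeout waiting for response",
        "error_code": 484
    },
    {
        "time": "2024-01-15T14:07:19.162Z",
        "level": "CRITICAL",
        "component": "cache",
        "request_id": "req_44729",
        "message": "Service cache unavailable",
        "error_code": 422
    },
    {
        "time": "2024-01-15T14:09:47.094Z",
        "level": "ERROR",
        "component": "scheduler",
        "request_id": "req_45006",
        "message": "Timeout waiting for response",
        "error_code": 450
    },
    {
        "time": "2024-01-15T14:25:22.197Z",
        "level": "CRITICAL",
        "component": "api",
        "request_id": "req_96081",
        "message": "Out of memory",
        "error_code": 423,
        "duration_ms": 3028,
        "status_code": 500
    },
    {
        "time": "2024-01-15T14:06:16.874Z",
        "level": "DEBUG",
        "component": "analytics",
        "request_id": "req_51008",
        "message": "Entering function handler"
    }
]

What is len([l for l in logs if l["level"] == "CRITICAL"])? 2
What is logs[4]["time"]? "2024-01-15T14:25:22.197Z"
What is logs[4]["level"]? "CRITICAL"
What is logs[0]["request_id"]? "req_25585"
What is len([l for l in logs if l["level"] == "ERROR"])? 2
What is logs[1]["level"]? "ERROR"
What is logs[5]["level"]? "DEBUG"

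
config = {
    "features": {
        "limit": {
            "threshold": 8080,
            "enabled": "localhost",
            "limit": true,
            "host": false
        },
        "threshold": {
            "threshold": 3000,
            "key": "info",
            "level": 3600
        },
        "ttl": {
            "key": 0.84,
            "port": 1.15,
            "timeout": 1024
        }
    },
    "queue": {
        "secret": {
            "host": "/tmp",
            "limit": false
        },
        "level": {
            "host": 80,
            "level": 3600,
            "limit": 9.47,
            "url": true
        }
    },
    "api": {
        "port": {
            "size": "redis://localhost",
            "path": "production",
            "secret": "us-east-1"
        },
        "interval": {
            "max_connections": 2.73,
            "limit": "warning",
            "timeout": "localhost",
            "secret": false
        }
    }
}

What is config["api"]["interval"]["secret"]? False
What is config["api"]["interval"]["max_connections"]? 2.73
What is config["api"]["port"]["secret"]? "us-east-1"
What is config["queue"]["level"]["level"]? 3600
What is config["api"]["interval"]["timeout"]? "localhost"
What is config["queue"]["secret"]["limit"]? False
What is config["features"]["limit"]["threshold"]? 8080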